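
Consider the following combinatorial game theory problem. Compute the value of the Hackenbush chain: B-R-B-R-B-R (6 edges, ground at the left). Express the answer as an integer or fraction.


Edges (from ground): B-R-B-R-B-R
By Berlekamp's sign-expansion rule, a Blue-Red Hackenbush stalk has the value of the surreal number whose sign sequence is the edge sequence with B -> + and R -> -.
Sign sequence: +-+-+-
Trace the sign expansion in the surreal number tree, starting from 0:
Edge 1: B (sign +) -> bounds (0, +inf), value = 1
Edge 2: R (sign -) -> bounds (0, 1), value = 1/2
Edge 3: B (sign +) -> bounds (1/2, 1), value = 3/4
Edge 4: R (sign -) -> bounds (1/2, 3/4), value = 5/8
Edge 5: B (sign +) -> bounds (5/8, 3/4), value = 11/16
Edge 6: R (sign -) -> bounds (5/8, 11/16), value = 21/32
Game value = 21/32

21/32


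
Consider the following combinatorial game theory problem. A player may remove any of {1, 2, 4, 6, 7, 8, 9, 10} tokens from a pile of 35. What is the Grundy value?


The subtraction set is S = {1, 2, 4, 6, 7, 8, 9, 10}.
G(k) = mex{ G(k - s) : s in S, s <= k }. We compute iteratively: G(0) = 0.
G(1) = mex({0}) = 1
G(2) = mex({0, 1}) = 2
G(3) = mex({1, 2}) = 0
G(4) = mex({0, 2}) = 1
G(5) = mex({0, 1}) = 2
G(6) = mex({0, 1, 2}) = 3
G(7) = mex({0, 1, 2, 3}) = 4
G(8) = mex({0, 1, 2, 3, 4}) = 5
G(9) = mex({0, 1, 2, 4, 5}) = 3
G(10) = mex({0, 1, 2, 3, 5}) = 4
G(11) = mex({0, 1, 2, 3, 4}) = 5
G(12) = mex({0, 1, 2, 3, 4, 5}) = 6
G(13) = mex({0, 1, 2, 3, 4, 5, 6}) = 7
G(14) = mex({1, 2, 3, 4, 5, 6, 7}) = 0
G(15) = mex({0, 2, 3, 4, 5, 7}) = 1
G(16) = mex({0, 1, 3, 4, 5, 6}) = 2
G(17) = mex({1, 2, 3, 4, 5, 7}) = 0
G(18) = mex({0, 2, 3, 4, 5, 6}) = 1
G(19) = mex({0, 1, 3, 4, 5, 6, 7}) = 2
G(20) = mex({0, 1, 2, 4, 5, 6, 7}) = 3
G(21) = mex({0, 1, 2, 3, 5, 6, 7}) = 4
G(22) = mex({0, 1, 2, 3, 4, 6, 7}) = 5
G(23) = mex({0, 1, 2, 4, 5, 7}) = 3
Observe that G(14)..G(23) = 0, 1, 2, 0, 1, 2, 3, 4, 5, 3 repeats G(0)..G(9) = 0, 1, 2, 0, 1, 2, 3, 4, 5, 3.
For k >= max(S) = 10, G(k) is determined by the previous 10 values G(k-10)..G(k-1); a window of 10 consecutive values has recurred shifted by 14, so by induction G(k + 14) = G(k) for all k >= 0: the sequence is periodic from the start with period 14.
One period: G(0..13) = 0, 1, 2, 0, 1, 2, 3, 4, 5, 3, 4, 5, 6, 7.
35 mod 14 = 7, so G(35) = G(7) = 4.

4


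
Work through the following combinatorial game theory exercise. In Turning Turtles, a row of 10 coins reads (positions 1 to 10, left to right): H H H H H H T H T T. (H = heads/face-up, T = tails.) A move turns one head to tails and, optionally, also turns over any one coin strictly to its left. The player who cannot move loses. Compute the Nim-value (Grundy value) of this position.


Coins: H H H H H H T H T T
Key fact: a single head at position k behaves exactly like a Nim heap of size k (turning it to T and optionally flipping a coin at j < k corresponds to moving the heap from k to j, or to 0), and heads combine as a disjunctive sum (two heads at the same place would cancel, matching j XOR j = 0). So the Nim-value is the XOR of the 1-indexed positions of the heads.
Face-up positions (1-indexed): [1, 2, 3, 4, 5, 6, 8]
XOR 0 with 1: 0 XOR 1 = 1
XOR 1 with 2: 1 XOR 2 = 3
XOR 3 with 3: 3 XOR 3 = 0
XOR 0 with 4: 0 XOR 4 = 4
XOR 4 with 5: 4 XOR 5 = 1
XOR 1 with 6: 1 XOR 6 = 7
XOR 7 with 8: 7 XOR 8 = 15
Nim-value = 15

15


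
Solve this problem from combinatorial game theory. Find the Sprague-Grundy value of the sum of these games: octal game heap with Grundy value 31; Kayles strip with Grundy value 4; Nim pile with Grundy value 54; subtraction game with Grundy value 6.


By the Sprague-Grundy theorem, the Grundy value of a sum of games is the XOR of individual Grundy values.
octal game heap: Grundy value = 31. Running XOR: 0 XOR 31 = 31
Kayles strip: Grundy value = 4. Running XOR: 31 XOR 4 = 27
Nim pile: Grundy value = 54. Running XOR: 27 XOR 54 = 45
subtraction game: Grundy value = 6. Running XOR: 45 XOR 6 = 43
The combined Grundy value is 43.

43


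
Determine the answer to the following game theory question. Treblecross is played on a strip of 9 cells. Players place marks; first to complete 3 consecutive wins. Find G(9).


Treblecross: place X on empty cells; 3-in-a-row wins.
Playing within two cells of an existing X lets the opponent win at once, so sensible play treats the cells i-2..i+2 around each X as dead. The player left with no safe cell loses, so this is a normal-play take-away game on strips of safe cells.
Placing X at cell i (0-indexed) of a strip of k safe cells leaves independent strips of sizes max(0, i-2) and max(0, k-i-3). Hence G(k) = mex{ G(max(0,i-2)) XOR G(max(0,k-i-3)) : 0 <= i < k }, with G(0) = 0.
G(1): splits (0,0):0^0=0 -> mex({0}) = 1
G(2): splits (0,0):0^0=0 -> mex({0}) = 1
G(3): splits (0,0):0^0=0 -> mex({0}) = 1
G(4): splits (0,1):0^1=1 (0,0):0^0=0 -> mex({0, 1}) = 2
G(5): splits (0,2):0^1=1 (0,1):0^1=1 (0,0):0^0=0 -> mex({0, 1}) = 2
G(6) = mex({1}) = 0
G(7) = mex({0, 1, 2}) = 3
G(8) = mex({0, 1, 2}) = 3
G(9) = mex({0, 2}) = 1
Therefore G(9) = 1.

1


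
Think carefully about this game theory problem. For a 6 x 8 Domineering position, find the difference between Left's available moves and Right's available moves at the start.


Board is 6 x 8 (rows x cols).
Left (vertical) placements: (rows-1) * cols = 5 * 8 = 40
Right (horizontal) placements: rows * (cols-1) = 6 * 7 = 42
Advantage = Left - Right = 40 - 42 = -2

-2


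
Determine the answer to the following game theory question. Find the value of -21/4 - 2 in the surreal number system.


x = -21/4, y = 2
Converting to common denominator: 4
x = -21/4, y = 8/4
x - y = -21/4 - 2 = -29/4

-29/4


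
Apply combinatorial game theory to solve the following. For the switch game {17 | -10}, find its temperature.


The game is {17 | -10}, a switch {a | b} with numbers a > b.
Cooling {a | b} by t gives {a - t | b + t}, which stops being hot when a - t = b + t, i.e. at t = (a - b)/2. So the temperature of a switch is (a - b)/2.
Temperature = (Left option - Right option) / 2
= (17 - (-10)) / 2
= 27 / 2
= 27/2

27/2


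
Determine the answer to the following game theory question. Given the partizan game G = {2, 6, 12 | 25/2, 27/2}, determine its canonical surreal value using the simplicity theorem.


Left options: {2, 6, 12}, max = 12
Right options: {25/2, 27/2}, min = 25/2
All options are numbers and max(Left) < min(Right), so by the simplicity theorem the value is the simplest (earliest-born) number strictly between 12 and 25/2.
No integer lies strictly between 12 and 25/2, so the value is the dyadic rational m/2^k in the interval with the smallest k (then m odd); search k = 1, 2, ...:
Denominator 2: no odd multiple of 1/2 lies strictly between 12 and 25/2.
Denominator 4: 49/4 lies strictly between 12 and 25/2 -- found.
The simplest number in the interval is 49/4.
Game value = 49/4

49/4


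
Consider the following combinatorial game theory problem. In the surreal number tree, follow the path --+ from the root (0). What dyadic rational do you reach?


Sign expansion: --+
Rule: track bounds (lo, hi), initially (-inf, +inf). On '+', the current value becomes lo and we move to the simplest number in (value, hi): value + 1 if hi = +inf, otherwise the midpoint (value + hi)/2. On '-', the current value becomes hi and we move to value - 1 if lo = -inf, otherwise the midpoint (lo + value)/2.
Start at 0.
Step 1: sign = -, move left. Bounds: (-inf, 0). Value = -1
Step 2: sign = -, move left. Bounds: (-inf, -1). Value = -2
Step 3: sign = +, move right. Bounds: (-2, -1). Value = -3/2
The surreal number with sign expansion --+ is -3/2.

-3/2


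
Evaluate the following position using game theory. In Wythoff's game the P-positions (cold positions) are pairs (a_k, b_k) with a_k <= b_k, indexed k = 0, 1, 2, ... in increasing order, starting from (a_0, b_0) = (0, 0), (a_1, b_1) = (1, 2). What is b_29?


By Wythoff's theorem, a_k = floor(k * phi) and b_k = floor(k * phi^2) = a_k + k, where phi = (1 + sqrt(5))/2 is the golden ratio.
phi = (1 + sqrt(5))/2 = 1.618034
phi^2 = phi + 1 = 2.618034
k = 29
k * phi^2 = 29 * 2.618034 = 75.922986
b_29 = floor(k * phi^2) = 75 (check: a_29 + k = 46 + 29 = 75)

75


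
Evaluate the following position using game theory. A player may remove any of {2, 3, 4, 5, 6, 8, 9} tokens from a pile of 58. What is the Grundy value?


The subtraction set is S = {2, 3, 4, 5, 6, 8, 9}.
G(k) = mex{ G(k - s) : s in S, s <= k }. We compute iteratively: G(0) = 0.
G(1) = mex({}) = 0
G(2) = mex({0}) = 1
G(3) = mex({0}) = 1
G(4) = mex({0, 1}) = 2
G(5) = mex({0, 1}) = 2
G(6) = mex({0, 1, 2}) = 3
G(7) = mex({0, 1, 2}) = 3
G(8) = mex({0, 1, 2, 3}) = 4
G(9) = mex({0, 1, 2, 3}) = 4
G(10) = mex({0, 1, 2, 3, 4}) = 5
G(11) = mex({1, 2, 3, 4}) = 0
G(12) = mex({1, 2, 3, 4, 5}) = 0
G(13) = mex({0, 2, 3, 4, 5}) = 1
G(14) = mex({0, 2, 3, 4, 5}) = 1
G(15) = mex({0, 1, 3, 4, 5}) = 2
G(16) = mex({0, 1, 3, 4, 5}) = 2
G(17) = mex({0, 1, 2, 4}) = 3
G(18) = mex({0, 1, 2, 4, 5}) = 3
G(19) = mex({0, 1, 2, 3, 5}) = 4
Observe that G(11)..G(19) = 0, 0, 1, 1, 2, 2, 3, 3, 4 repeats G(0)..G(8) = 0, 0, 1, 1, 2, 2, 3, 3, 4.
For k >= max(S) = 9, G(k) is determined by the previous 9 values G(k-9)..G(k-1); a window of 9 consecutive values has recurred shifted by 11, so by induction G(k + 11) = G(k) for all k >= 0: the sequence is periodic from the start with period 11.
One period: G(0..10) = 0, 0, 1, 1, 2, 2, 3, 3, 4, 4, 5.
58 mod 11 = 3, so G(58) = G(3) = 1.

1


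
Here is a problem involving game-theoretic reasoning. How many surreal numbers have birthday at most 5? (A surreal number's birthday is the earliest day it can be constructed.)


Day 0: {|} = 0 is born. Count = 1.
Day n: the number of surreal numbers born by day n is 2^(n+1) - 1.
By day 0: 2^1 - 1 = 1
By day 1: 2^2 - 1 = 3
By day 2: 2^3 - 1 = 7
By day 3: 2^4 - 1 = 15
By day 4: 2^5 - 1 = 31
By day 5: 2^6 - 1 = 63
By day 5: 63 surreal numbers.

63


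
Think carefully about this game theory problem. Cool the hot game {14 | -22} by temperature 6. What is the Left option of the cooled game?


Original game: {14 | -22} (a switch {a | b} with a > b).
Cooling by t (for t below the temperature (a - b)/2 = 18) taxes each move by t: {a | b} cooled by t is {a - t | b + t}.
Cooling amount: t = 6
Cooled Left option: 14 - 6 = 8
Cooled Right option: -22 + 6 = -16
Cooled game: {8 | -16}
Left option = 8

8


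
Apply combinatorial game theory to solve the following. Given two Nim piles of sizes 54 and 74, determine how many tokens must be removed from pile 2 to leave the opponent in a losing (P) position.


Piles: 54 and 74
Current XOR: 54 XOR 74 = 124 (non-zero, so this is an N-position).
To make the XOR zero, we need to find a move that balances the piles.
For pile 2 (size 74): target = 74 XOR 124 = 54
We reduce pile 2 from 74 to 54.
Tokens removed: 74 - 54 = 20
Verification: 54 XOR 54 = 0

20


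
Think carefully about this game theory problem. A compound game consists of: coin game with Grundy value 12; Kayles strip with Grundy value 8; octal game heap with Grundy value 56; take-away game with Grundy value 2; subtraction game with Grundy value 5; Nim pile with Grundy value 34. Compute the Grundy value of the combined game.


By the Sprague-Grundy theorem, the Grundy value of a sum of games is the XOR of individual Grundy values.
coin game: Grundy value = 12. Running XOR: 0 XOR 12 = 12
Kayles strip: Grundy value = 8. Running XOR: 12 XOR 8 = 4
octal game heap: Grundy value = 56. Running XOR: 4 XOR 56 = 60
take-away game: Grundy value = 2. Running XOR: 60 XOR 2 = 62
subtraction game: Grundy value = 5. Running XOR: 62 XOR 5 = 59
Nim pile: Grundy value = 34. Running XOR: 59 XOR 34 = 25
The combined Grundy value is 25.

25


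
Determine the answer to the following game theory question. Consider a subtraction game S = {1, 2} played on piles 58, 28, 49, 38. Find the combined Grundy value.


Subtraction set: {1, 2}
For this subtraction set, G(n) = n mod 3 (period = max + 1 = 3).
Pile 1 (size 58): G(58) = 58 mod 3 = 1
Pile 2 (size 28): G(28) = 28 mod 3 = 1
Pile 3 (size 49): G(49) = 49 mod 3 = 1
Pile 4 (size 38): G(38) = 38 mod 3 = 2
Total Grundy value = XOR of all: 1 XOR 1 XOR 1 XOR 2 = 3

3


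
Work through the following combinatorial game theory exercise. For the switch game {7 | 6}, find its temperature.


The game is {7 | 6}, a switch {a | b} with numbers a > b.
Cooling {a | b} by t gives {a - t | b + t}, which stops being hot when a - t = b + t, i.e. at t = (a - b)/2. So the temperature of a switch is (a - b)/2.
Temperature = (Left option - Right option) / 2
= (7 - (6)) / 2
= 1 / 2
= 1/2

1/2


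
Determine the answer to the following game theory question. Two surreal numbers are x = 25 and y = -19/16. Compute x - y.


x = 25, y = -19/16
Converting to common denominator: 16
x = 400/16, y = -19/16
x - y = 25 - -19/16 = 419/16

419/16


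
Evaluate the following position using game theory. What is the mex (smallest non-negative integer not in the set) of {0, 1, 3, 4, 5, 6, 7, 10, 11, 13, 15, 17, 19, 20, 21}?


Set = {0, 1, 3, 4, 5, 6, 7, 10, 11, 13, 15, 17, 19, 20, 21}
0 is in the set.
1 is in the set.
2 is NOT in the set. This is the mex.
mex = 2

2


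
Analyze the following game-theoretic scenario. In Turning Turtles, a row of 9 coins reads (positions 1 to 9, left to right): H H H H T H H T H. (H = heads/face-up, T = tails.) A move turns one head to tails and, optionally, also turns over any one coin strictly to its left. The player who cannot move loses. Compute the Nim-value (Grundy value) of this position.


Coins: H H H H T H H T H
Key fact: a single head at position k behaves exactly like a Nim heap of size k (turning it to T and optionally flipping a coin at j < k corresponds to moving the heap from k to j, or to 0), and heads combine as a disjunctive sum (two heads at the same place would cancel, matching j XOR j = 0). So the Nim-value is the XOR of the 1-indexed positions of the heads.
Face-up positions (1-indexed): [1, 2, 3, 4, 6, 7, 9]
XOR 0 with 1: 0 XOR 1 = 1
XOR 1 with 2: 1 XOR 2 = 3
XOR 3 with 3: 3 XOR 3 = 0
XOR 0 with 4: 0 XOR 4 = 4
XOR 4 with 6: 4 XOR 6 = 2
XOR 2 with 7: 2 XOR 7 = 5
XOR 5 with 9: 5 XOR 9 = 12
Nim-value = 12

12


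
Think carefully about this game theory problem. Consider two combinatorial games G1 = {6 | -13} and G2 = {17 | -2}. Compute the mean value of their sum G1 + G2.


G1 = {6 | -13}, G2 = {17 | -2}
Each is a switch {a | b} with numbers a > b; its mean value is (a + b)/2, and mean value is additive over game sums: m(G1 + G2) = m(G1) + m(G2).
Mean of G1 = (6 + (-13))/2 = -7/2 = -7/2
Mean of G2 = (17 + (-2))/2 = 15/2 = 15/2
Mean of G1 + G2 = -7/2 + 15/2 = 4

4


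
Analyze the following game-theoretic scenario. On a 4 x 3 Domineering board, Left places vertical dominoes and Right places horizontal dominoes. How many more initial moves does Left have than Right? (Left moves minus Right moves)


Board is 4 x 3 (rows x cols).
Left (vertical) placements: (rows-1) * cols = 3 * 3 = 9
Right (horizontal) placements: rows * (cols-1) = 4 * 2 = 8
Advantage = Left - Right = 9 - 8 = 1

1


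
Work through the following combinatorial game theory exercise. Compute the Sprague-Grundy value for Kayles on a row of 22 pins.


Kayles: a move removes 1 or 2 adjacent pins from a contiguous row.
Removing pins from a row of k leaves two independent rows (a, b) with a + b = k - 1 (one pin) or a + b = k - 2 (two pins); an end removal gives a = 0.
By Sprague-Grundy, G(k) = mex{ G(a) XOR G(b) } over all these splits. G(0) = 0.
G(1): splits (0,0):0^0=0 -> mex({0}) = 1
G(2): splits (0,1):0^1=1 (0,0):0^0=0 -> mex({0, 1}) = 2
G(3): splits (0,2):0^2=2 (1,1):1^1=0 (0,1):0^1=1 -> mex({0, 1, 2}) = 3
G(4): splits (0,3):0^3=3 (1,2):1^2=3 (0,2):0^2=2 (1,1):1^1=0 -> mex({0, 2, 3}) = 1
G(5): splits (0,4):0^1=1 (1,3):1^3=2 (2,2):2^2=0 (0,3):0^3=3 (1,2):1^2=3 -> mex({0, 1, 2, 3}) = 4
G(6) = mex({0, 1, 2, 4}) = 3
G(7) = mex({0, 1, 3, 4, 5}) = 2
G(8) = mex({0, 2, 3, 5, 6}) = 1
G(9) = mex({0, 1, 2, 3, 6, 7}) = 4
G(10) = mex({0, 1, 3, 4, 5, 7}) = 2
G(11) = mex({0, 1, 2, 3, 4, 5}) = 6
G(12) = mex({0, 1, 2, 3, 5, 6, 7}) = 4
G(13) = mex({0, 2, 3, 4, 6, 7}) = 1
G(14) = mex({0, 1, 4, 5, 6, 7}) = 2
G(15) = mex({0, 1, 2, 3, 4, 5, 6}) = 7
G(16) = mex({0, 2, 3, 5, 6, 7}) = 1
G(17) = mex({0, 1, 2, 3, 5, 6, 7}) = 4
G(18) = mex({0, 1, 2, 4, 5, 6}) = 3
G(19) = mex({0, 1, 3, 4, 5, 7}) = 2
G(20) = mex({0, 2, 3, 4, 5, 6, 7}) = 1
G(21) = mex({0, 1, 2, 3, 5, 6, 7}) = 4
G(22) = mex({0, 1, 2, 3, 4, 5, 7}) = 6
Therefore G(22) = 6.

6


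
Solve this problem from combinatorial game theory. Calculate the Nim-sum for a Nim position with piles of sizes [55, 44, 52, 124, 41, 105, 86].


We need the XOR (exclusive or) of all pile sizes.
After XOR-ing pile 1 (size 55): 0 XOR 55 = 55
After XOR-ing pile 2 (size 44): 55 XOR 44 = 27
After XOR-ing pile 3 (size 52): 27 XOR 52 = 47
After XOR-ing pile 4 (size 124): 47 XOR 124 = 83
After XOR-ing pile 5 (size 41): 83 XOR 41 = 122
After XOR-ing pile 6 (size 105): 122 XOR 105 = 19
After XOR-ing pile 7 (size 86): 19 XOR 86 = 69
The Nim-value of this position is 69.

69


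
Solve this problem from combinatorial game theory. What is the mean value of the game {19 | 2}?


Game = {19 | 2}, a switch {a | b} with numbers a > b.
Its thermograph has left wall a - t and right wall b + t, which meet at t = (a - b)/2, where both equal (a + b)/2. So the mast (mean value) is at (a + b)/2.
Mean = (19 + (2))/2 = 21/2 = 21/2

21/2


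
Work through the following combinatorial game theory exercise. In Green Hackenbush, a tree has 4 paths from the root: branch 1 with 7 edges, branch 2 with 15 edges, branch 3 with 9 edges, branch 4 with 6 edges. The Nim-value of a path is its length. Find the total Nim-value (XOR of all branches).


The tree has 4 branches from the ground vertex.
In Green Hackenbush, the Nim-value of a simple path of length k is k.
Branch 1: length 7, Nim-value = 7
Branch 2: length 15, Nim-value = 15
Branch 3: length 9, Nim-value = 9
Branch 4: length 6, Nim-value = 6
Total Nim-value = XOR of all branch values:
0 XOR 7 = 7
7 XOR 15 = 8
8 XOR 9 = 1
1 XOR 6 = 7
Nim-value of the tree = 7

7


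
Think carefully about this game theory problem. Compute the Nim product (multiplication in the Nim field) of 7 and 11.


Nim multiplication is bilinear over XOR: (u XOR v) * w = (u*w) XOR (v*w).
So we split each operand into its bit components and XOR the pairwise Nim products.
7 = 1 + 2 + 4 (as XOR of powers of 2).
11 = 1 + 2 + 8 (as XOR of powers of 2).
Using the standard Nim-product table on single bits:
  2*2 = 3,   2*4 = 8,   2*8 = 12,
  4*4 = 6,   4*8 = 11,  8*8 = 13,
and  1*x = x (identity), k*l = l*k (commutative).
Pairwise Nim products:
  1 * 1 = 1
  1 * 2 = 2
  1 * 8 = 8
  2 * 1 = 2
  2 * 2 = 3
  2 * 8 = 12
  4 * 1 = 4
  4 * 2 = 8
  4 * 8 = 11
XOR them: 1 XOR 2 XOR 8 XOR 2 XOR 3 XOR 12 XOR 4 XOR 8 XOR 11 = 1.
Result: 7 * 11 = 1 (in Nim).

1


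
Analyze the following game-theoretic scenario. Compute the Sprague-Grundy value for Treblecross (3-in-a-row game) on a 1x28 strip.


Treblecross: place X on empty cells; 3-in-a-row wins.
Playing within two cells of an existing X lets the opponent win at once, so sensible play treats the cells i-2..i+2 around each X as dead. The player left with no safe cell loses, so this is a normal-play take-away game on strips of safe cells.
Placing X at cell i (0-indexed) of a strip of k safe cells leaves independent strips of sizes max(0, i-2) and max(0, k-i-3). Hence G(k) = mex{ G(max(0,i-2)) XOR G(max(0,k-i-3)) : 0 <= i < k }, with G(0) = 0.
G(1): splits (0,0):0^0=0 -> mex({0}) = 1
G(2): splits (0,0):0^0=0 -> mex({0}) = 1
G(3): splits (0,0):0^0=0 -> mex({0}) = 1
G(4): splits (0,1):0^1=1 (0,0):0^0=0 -> mex({0, 1}) = 2
G(5): splits (0,2):0^1=1 (0,1):0^1=1 (0,0):0^0=0 -> mex({0, 1}) = 2
G(6) = mex({1}) = 0
G(7) = mex({0, 1, 2}) = 3
G(8) = mex({0, 1, 2}) = 3
G(9) = mex({0, 2}) = 1
G(10) = mex({0, 2, 3}) = 1
G(11) = mex({0, 3}) = 1
G(12) = mex({1, 3}) = 0
G(13) = mex({0, 1, 2, 3}) = 4
G(14) = mex({0, 1, 2}) = 3
G(15) = mex({0, 1, 2}) = 3
G(16) = mex({0, 1, 2, 4}) = 3
G(17) = mex({0, 1, 3, 4}) = 2
G(18) = mex({0, 1, 3, 4}) = 2
G(19) = mex({0, 1, 3, 5}) = 2
G(20) = mex({0, 1, 2, 3, 5}) = 4
G(21) = mex({0, 1, 2, 3, 5}) = 4
G(22) = mex({1, 2, 6}) = 0
G(23) = mex({0, 1, 2, 3, 4, 6}) = 5
G(24) = mex({0, 1, 2, 3, 4}) = 5
G(25) = mex({0, 1, 3, 4, 7}) = 2
G(26) = mex({0, 1, 3, 4, 5, 7}) = 2
G(27) = mex({0, 1, 3, 5}) = 2
G(28) = mex({0, 1, 2, 5}) = 3
Therefore G(28) = 3.

3


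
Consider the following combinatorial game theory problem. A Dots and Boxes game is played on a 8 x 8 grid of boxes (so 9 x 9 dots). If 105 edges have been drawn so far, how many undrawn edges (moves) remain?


Grid: 8 x 8 boxes, i.e. 9 rows and 9 columns of dots.
Horizontal edges: (rows + 1) * cols = 9 * 8 = 72
Vertical edges: rows * (cols + 1) = 8 * 9 = 72
Total edges: 72 + 72 = 144
Edges drawn: 105
Remaining: 144 - 105 = 39

39


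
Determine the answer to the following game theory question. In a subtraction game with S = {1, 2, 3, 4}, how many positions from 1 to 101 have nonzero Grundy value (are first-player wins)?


Subtraction set S = {1, 2, 3, 4}, so G(n) = n mod 5.
G(n) = 0 when n is a multiple of 5.
Multiples of 5 in [1, 101]: 20
N-positions (nonzero Grundy) = 101 - 20 = 81

81


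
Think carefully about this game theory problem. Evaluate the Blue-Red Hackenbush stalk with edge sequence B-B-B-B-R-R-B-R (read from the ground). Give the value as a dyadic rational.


Edges (from ground): B-B-B-B-R-R-B-R
By Berlekamp's sign-expansion rule, a Blue-Red Hackenbush stalk has the value of the surreal number whose sign sequence is the edge sequence with B -> + and R -> -.
Sign sequence: ++++--+-
Trace the sign expansion in the surreal number tree, starting from 0:
Edge 1: B (sign +) -> bounds (0, +inf), value = 1
Edge 2: B (sign +) -> bounds (1, +inf), value = 2
Edge 3: B (sign +) -> bounds (2, +inf), value = 3
Edge 4: B (sign +) -> bounds (3, +inf), value = 4
Edge 5: R (sign -) -> bounds (3, 4), value = 7/2
Edge 6: R (sign -) -> bounds (3, 7/2), value = 13/4
Edge 7: B (sign +) -> bounds (13/4, 7/2), value = 27/8
Edge 8: R (sign -) -> bounds (13/4, 27/8), value = 53/16
Game value = 53/16

53/16


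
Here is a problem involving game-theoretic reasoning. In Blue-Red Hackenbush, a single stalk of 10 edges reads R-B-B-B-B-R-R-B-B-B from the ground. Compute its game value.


Edges (from ground): R-B-B-B-B-R-R-B-B-B
By Berlekamp's sign-expansion rule, a Blue-Red Hackenbush stalk has the value of the surreal number whose sign sequence is the edge sequence with B -> + and R -> -.
Sign sequence: -++++--+++
Trace the sign expansion in the surreal number tree, starting from 0:
Edge 1: R (sign -) -> bounds (-inf, 0), value = -1
Edge 2: B (sign +) -> bounds (-1, 0), value = -1/2
Edge 3: B (sign +) -> bounds (-1/2, 0), value = -1/4
Edge 4: B (sign +) -> bounds (-1/4, 0), value = -1/8
Edge 5: B (sign +) -> bounds (-1/8, 0), value = -1/16
Edge 6: R (sign -) -> bounds (-1/8, -1/16), value = -3/32
Edge 7: R (sign -) -> bounds (-1/8, -3/32), value = -7/64
Edge 8: B (sign +) -> bounds (-7/64, -3/32), value = -13/128
Edge 9: B (sign +) -> bounds (-13/128, -3/32), value = -25/256
Edge 10: B (sign +) -> bounds (-25/256, -3/32), value = -49/512
Game value = -49/512

-49/512


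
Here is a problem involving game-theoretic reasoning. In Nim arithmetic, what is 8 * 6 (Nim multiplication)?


Nim multiplication is bilinear over XOR: (u XOR v) * w = (u*w) XOR (v*w).
So we split each operand into its bit components and XOR the pairwise Nim products.
8 = 8 (as XOR of powers of 2).
6 = 2 + 4 (as XOR of powers of 2).
Using the standard Nim-product table on single bits:
  2*2 = 3,   2*4 = 8,   2*8 = 12,
  4*4 = 6,   4*8 = 11,  8*8 = 13,
and  1*x = x (identity), k*l = l*k (commutative).
Pairwise Nim products:
  8 * 2 = 12
  8 * 4 = 11
XOR them: 12 XOR 11 = 7.
Result: 8 * 6 = 7 (in Nim).

7


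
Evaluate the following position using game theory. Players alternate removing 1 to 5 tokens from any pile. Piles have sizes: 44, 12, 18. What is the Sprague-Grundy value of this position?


Subtraction set: {1, 2, 3, 4, 5}
For this subtraction set, G(n) = n mod 6 (period = max + 1 = 6).
Pile 1 (size 44): G(44) = 44 mod 6 = 2
Pile 2 (size 12): G(12) = 12 mod 6 = 0
Pile 3 (size 18): G(18) = 18 mod 6 = 0
Total Grundy value = XOR of all: 2 XOR 0 XOR 0 = 2

2


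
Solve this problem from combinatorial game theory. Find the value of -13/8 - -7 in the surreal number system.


x = -13/8, y = -7
Converting to common denominator: 8
x = -13/8, y = -56/8
x - y = -13/8 - -7 = 43/8

43/8


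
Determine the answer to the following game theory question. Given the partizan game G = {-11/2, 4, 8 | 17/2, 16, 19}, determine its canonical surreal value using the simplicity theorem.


Left options: {-11/2, 4, 8}, max = 8
Right options: {17/2, 16, 19}, min = 17/2
All options are numbers and max(Left) < min(Right), so by the simplicity theorem the value is the simplest (earliest-born) number strictly between 8 and 17/2.
No integer lies strictly between 8 and 17/2, so the value is the dyadic rational m/2^k in the interval with the smallest k (then m odd); search k = 1, 2, ...:
Denominator 2: no odd multiple of 1/2 lies strictly between 8 and 17/2.
Denominator 4: 33/4 lies strictly between 8 and 17/2 -- found.
The simplest number in the interval is 33/4.
Game value = 33/4

33/4


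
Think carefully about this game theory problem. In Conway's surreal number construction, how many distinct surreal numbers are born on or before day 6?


Day 0: {|} = 0 is born. Count = 1.
Day n: the number of surreal numbers born by day n is 2^(n+1) - 1.
By day 0: 2^1 - 1 = 1
By day 1: 2^2 - 1 = 3
By day 2: 2^3 - 1 = 7
By day 3: 2^4 - 1 = 15
By day 4: 2^5 - 1 = 31
By day 5: 2^6 - 1 = 63
By day 6: 2^7 - 1 = 127
By day 6: 127 surreal numbers.

127


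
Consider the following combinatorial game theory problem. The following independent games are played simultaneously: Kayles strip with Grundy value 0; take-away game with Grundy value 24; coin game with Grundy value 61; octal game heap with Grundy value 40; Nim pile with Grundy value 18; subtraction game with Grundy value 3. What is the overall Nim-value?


By the Sprague-Grundy theorem, the Grundy value of a sum of games is the XOR of individual Grundy values.
Kayles strip: Grundy value = 0. Running XOR: 0 XOR 0 = 0
take-away game: Grundy value = 24. Running XOR: 0 XOR 24 = 24
coin game: Grundy value = 61. Running XOR: 24 XOR 61 = 37
octal game heap: Grundy value = 40. Running XOR: 37 XOR 40 = 13
Nim pile: Grundy value = 18. Running XOR: 13 XOR 18 = 31
subtraction game: Grundy value = 3. Running XOR: 31 XOR 3 = 28
The combined Grundy value is 28.

28


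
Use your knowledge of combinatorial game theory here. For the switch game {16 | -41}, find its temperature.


The game is {16 | -41}, a switch {a | b} with numbers a > b.
Cooling {a | b} by t gives {a - t | b + t}, which stops being hot when a - t = b + t, i.e. at t = (a - b)/2. So the temperature of a switch is (a - b)/2.
Temperature = (Left option - Right option) / 2
= (16 - (-41)) / 2
= 57 / 2
= 57/2

57/2


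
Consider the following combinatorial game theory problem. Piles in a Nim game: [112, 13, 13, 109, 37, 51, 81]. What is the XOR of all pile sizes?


We need the XOR (exclusive or) of all pile sizes.
After XOR-ing pile 1 (size 112): 0 XOR 112 = 112
After XOR-ing pile 2 (size 13): 112 XOR 13 = 125
After XOR-ing pile 3 (size 13): 125 XOR 13 = 112
After XOR-ing pile 4 (size 109): 112 XOR 109 = 29
After XOR-ing pile 5 (size 37): 29 XOR 37 = 56
After XOR-ing pile 6 (size 51): 56 XOR 51 = 11
After XOR-ing pile 7 (size 81): 11 XOR 81 = 90
The Nim-value of this position is 90.

90


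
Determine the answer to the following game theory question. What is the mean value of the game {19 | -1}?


Game = {19 | -1}, a switch {a | b} with numbers a > b.
Its thermograph has left wall a - t and right wall b + t, which meet at t = (a - b)/2, where both equal (a + b)/2. So the mast (mean value) is at (a + b)/2.
Mean = (19 + (-1))/2 = 18/2 = 9

9


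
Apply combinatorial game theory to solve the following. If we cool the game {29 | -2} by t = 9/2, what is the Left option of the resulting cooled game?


Original game: {29 | -2} (a switch {a | b} with a > b).
Cooling by t (for t below the temperature (a - b)/2 = 31/2) taxes each move by t: {a | b} cooled by t is {a - t | b + t}.
Cooling amount: t = 9/2
Cooled Left option: 29 - 9/2 = 49/2
Cooled Right option: -2 + 9/2 = 5/2
Cooled game: {49/2 | 5/2}
Left option = 49/2

49/2


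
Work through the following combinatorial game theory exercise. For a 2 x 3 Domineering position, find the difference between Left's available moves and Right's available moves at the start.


Board is 2 x 3 (rows x cols).
Left (vertical) placements: (rows-1) * cols = 1 * 3 = 3
Right (horizontal) placements: rows * (cols-1) = 2 * 2 = 4
Advantage = Left - Right = 3 - 4 = -1

-1


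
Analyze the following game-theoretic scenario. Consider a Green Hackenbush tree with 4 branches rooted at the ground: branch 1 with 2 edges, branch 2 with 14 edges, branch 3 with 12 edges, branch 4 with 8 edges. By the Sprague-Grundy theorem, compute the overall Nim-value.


The tree has 4 branches from the ground vertex.
In Green Hackenbush, the Nim-value of a simple path of length k is k.
Branch 1: length 2, Nim-value = 2
Branch 2: length 14, Nim-value = 14
Branch 3: length 12, Nim-value = 12
Branch 4: length 8, Nim-value = 8
Total Nim-value = XOR of all branch values:
0 XOR 2 = 2
2 XOR 14 = 12
12 XOR 12 = 0
0 XOR 8 = 8
Nim-value of the tree = 8

8


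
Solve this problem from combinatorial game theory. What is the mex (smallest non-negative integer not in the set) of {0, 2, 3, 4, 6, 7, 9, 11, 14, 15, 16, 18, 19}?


Set = {0, 2, 3, 4, 6, 7, 9, 11, 14, 15, 16, 18, 19}
0 is in the set.
1 is NOT in the set. This is the mex.
mex = 1

1


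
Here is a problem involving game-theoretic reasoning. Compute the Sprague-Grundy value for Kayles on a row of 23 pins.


Kayles: a move removes 1 or 2 adjacent pins from a contiguous row.
Removing pins from a row of k leaves two independent rows (a, b) with a + b = k - 1 (one pin) or a + b = k - 2 (two pins); an end removal gives a = 0.
By Sprague-Grundy, G(k) = mex{ G(a) XOR G(b) } over all these splits. G(0) = 0.
G(1): splits (0,0):0^0=0 -> mex({0}) = 1
G(2): splits (0,1):0^1=1 (0,0):0^0=0 -> mex({0, 1}) = 2
G(3): splits (0,2):0^2=2 (1,1):1^1=0 (0,1):0^1=1 -> mex({0, 1, 2}) = 3
G(4): splits (0,3):0^3=3 (1,2):1^2=3 (0,2):0^2=2 (1,1):1^1=0 -> mex({0, 2, 3}) = 1
G(5): splits (0,4):0^1=1 (1,3):1^3=2 (2,2):2^2=0 (0,3):0^3=3 (1,2):1^2=3 -> mex({0, 1, 2, 3}) = 4
G(6) = mex({0, 1, 2, 4}) = 3
G(7) = mex({0, 1, 3, 4, 5}) = 2
G(8) = mex({0, 2, 3, 5, 6}) = 1
G(9) = mex({0, 1, 2, 3, 6, 7}) = 4
G(10) = mex({0, 1, 3, 4, 5, 7}) = 2
G(11) = mex({0, 1, 2, 3, 4, 5}) = 6
G(12) = mex({0, 1, 2, 3, 5, 6, 7}) = 4
G(13) = mex({0, 2, 3, 4, 6, 7}) = 1
G(14) = mex({0, 1, 4, 5, 6, 7}) = 2
G(15) = mex({0, 1, 2, 3, 4, 5, 6}) = 7
G(16) = mex({0, 2, 3, 5, 6, 7}) = 1
G(17) = mex({0, 1, 2, 3, 5, 6, 7}) = 4
G(18) = mex({0, 1, 2, 4, 5, 6}) = 3
G(19) = mex({0, 1, 3, 4, 5, 7}) = 2
G(20) = mex({0, 2, 3, 4, 5, 6, 7}) = 1
G(21) = mex({0, 1, 2, 3, 5, 6, 7}) = 4
G(22) = mex({0, 1, 2, 3, 4, 5, 7}) = 6
G(23) = mex({0, 1, 2, 3, 4, 5, 6}) = 7
Therefore G(23) = 7.

7


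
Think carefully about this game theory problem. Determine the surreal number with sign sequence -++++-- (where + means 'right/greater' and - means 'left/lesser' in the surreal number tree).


Sign expansion: -++++--
Rule: track bounds (lo, hi), initially (-inf, +inf). On '+', the current value becomes lo and we move to the simplest number in (value, hi): value + 1 if hi = +inf, otherwise the midpoint (value + hi)/2. On '-', the current value becomes hi and we move to value - 1 if lo = -inf, otherwise the midpoint (lo + value)/2.
Start at 0.
Step 1: sign = -, move left. Bounds: (-inf, 0). Value = -1
Step 2: sign = +, move right. Bounds: (-1, 0). Value = -1/2
Step 3: sign = +, move right. Bounds: (-1/2, 0). Value = -1/4
Step 4: sign = +, move right. Bounds: (-1/4, 0). Value = -1/8
Step 5: sign = +, move right. Bounds: (-1/8, 0). Value = -1/16
Step 6: sign = -, move left. Bounds: (-1/8, -1/16). Value = -3/32
Step 7: sign = -, move left. Bounds: (-1/8, -3/32). Value = -7/64
The surreal number with sign expansion -++++-- is -7/64.

-7/64


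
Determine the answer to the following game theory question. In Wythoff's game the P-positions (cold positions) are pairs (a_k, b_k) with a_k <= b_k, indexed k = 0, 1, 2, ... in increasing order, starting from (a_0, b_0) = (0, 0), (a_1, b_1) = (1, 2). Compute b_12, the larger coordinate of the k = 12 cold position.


By Wythoff's theorem, a_k = floor(k * phi) and b_k = floor(k * phi^2) = a_k + k, where phi = (1 + sqrt(5))/2 is the golden ratio.
phi = (1 + sqrt(5))/2 = 1.618034
phi^2 = phi + 1 = 2.618034
k = 12
k * phi^2 = 12 * 2.618034 = 31.416408
b_12 = floor(k * phi^2) = 31 (check: a_12 + k = 19 + 12 = 31)

31


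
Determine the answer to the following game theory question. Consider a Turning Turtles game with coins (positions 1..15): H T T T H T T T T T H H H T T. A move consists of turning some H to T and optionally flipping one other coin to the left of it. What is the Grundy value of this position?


Coins: H T T T H T T T T T H H H T T
Key fact: a single head at position k behaves exactly like a Nim heap of size k (turning it to T and optionally flipping a coin at j < k corresponds to moving the heap from k to j, or to 0), and heads combine as a disjunctive sum (two heads at the same place would cancel, matching j XOR j = 0). So the Nim-value is the XOR of the 1-indexed positions of the heads.
Face-up positions (1-indexed): [1, 5, 11, 12, 13]
XOR 0 with 1: 0 XOR 1 = 1
XOR 1 with 5: 1 XOR 5 = 4
XOR 4 with 11: 4 XOR 11 = 15
XOR 15 with 12: 15 XOR 12 = 3
XOR 3 with 13: 3 XOR 13 = 14
Nim-value = 14

14


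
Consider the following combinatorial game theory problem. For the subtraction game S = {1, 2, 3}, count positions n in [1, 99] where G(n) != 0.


Subtraction set S = {1, 2, 3}, so G(n) = n mod 4.
G(n) = 0 when n is a multiple of 4.
Multiples of 4 in [1, 99]: 24
N-positions (nonzero Grundy) = 99 - 24 = 75

75


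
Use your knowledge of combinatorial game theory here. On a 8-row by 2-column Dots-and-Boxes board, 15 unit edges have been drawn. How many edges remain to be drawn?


Grid: 8 x 2 boxes, i.e. 9 rows and 3 columns of dots.
Horizontal edges: (rows + 1) * cols = 9 * 2 = 18
Vertical edges: rows * (cols + 1) = 8 * 3 = 24
Total edges: 18 + 24 = 42
Edges drawn: 15
Remaining: 42 - 15 = 27

27


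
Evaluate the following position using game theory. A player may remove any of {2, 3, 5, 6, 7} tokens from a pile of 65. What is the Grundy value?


The subtraction set is S = {2, 3, 5, 6, 7}.
G(k) = mex{ G(k - s) : s in S, s <= k }. We compute iteratively: G(0) = 0.
G(1) = mex({}) = 0
G(2) = mex({0}) = 1
G(3) = mex({0}) = 1
G(4) = mex({0, 1}) = 2
G(5) = mex({0, 1}) = 2
G(6) = mex({0, 1, 2}) = 3
G(7) = mex({0, 1, 2}) = 3
G(8) = mex({0, 1, 2, 3}) = 4
G(9) = mex({1, 2, 3}) = 0
G(10) = mex({1, 2, 3, 4}) = 0
G(11) = mex({0, 2, 3, 4}) = 1
G(12) = mex({0, 2, 3}) = 1
G(13) = mex({0, 1, 3, 4}) = 2
G(14) = mex({0, 1, 3, 4}) = 2
G(15) = mex({0, 1, 2, 4}) = 3
Observe that G(9)..G(15) = 0, 0, 1, 1, 2, 2, 3 repeats G(0)..G(6) = 0, 0, 1, 1, 2, 2, 3.
For k >= max(S) = 7, G(k) is determined by the previous 7 values G(k-7)..G(k-1); a window of 7 consecutive values has recurred shifted by 9, so by induction G(k + 9) = G(k) for all k >= 0: the sequence is periodic from the start with period 9.
One period: G(0..8) = 0, 0, 1, 1, 2, 2, 3, 3, 4.
65 mod 9 = 2, so G(65) = G(2) = 1.

1


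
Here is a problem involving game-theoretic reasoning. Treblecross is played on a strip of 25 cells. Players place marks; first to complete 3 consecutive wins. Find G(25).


Treblecross: place X on empty cells; 3-in-a-row wins.
Playing within two cells of an existing X lets the opponent win at once, so sensible play treats the cells i-2..i+2 around each X as dead. The player left with no safe cell loses, so this is a normal-play take-away game on strips of safe cells.
Placing X at cell i (0-indexed) of a strip of k safe cells leaves independent strips of sizes max(0, i-2) and max(0, k-i-3). Hence G(k) = mex{ G(max(0,i-2)) XOR G(max(0,k-i-3)) : 0 <= i < k }, with G(0) = 0.
G(1): splits (0,0):0^0=0 -> mex({0}) = 1
G(2): splits (0,0):0^0=0 -> mex({0}) = 1
G(3): splits (0,0):0^0=0 -> mex({0}) = 1
G(4): splits (0,1):0^1=1 (0,0):0^0=0 -> mex({0, 1}) = 2
G(5): splits (0,2):0^1=1 (0,1):0^1=1 (0,0):0^0=0 -> mex({0, 1}) = 2
G(6) = mex({1}) = 0
G(7) = mex({0, 1, 2}) = 3
G(8) = mex({0, 1, 2}) = 3
G(9) = mex({0, 2}) = 1
G(10) = mex({0, 2, 3}) = 1
G(11) = mex({0, 3}) = 1
G(12) = mex({1, 3}) = 0
G(13) = mex({0, 1, 2, 3}) = 4
G(14) = mex({0, 1, 2}) = 3
G(15) = mex({0, 1, 2}) = 3
G(16) = mex({0, 1, 2, 4}) = 3
G(17) = mex({0, 1, 3, 4}) = 2
G(18) = mex({0, 1, 3, 4}) = 2
G(19) = mex({0, 1, 3, 5}) = 2
G(20) = mex({0, 1, 2, 3, 5}) = 4
G(21) = mex({0, 1, 2, 3, 5}) = 4
G(22) = mex({1, 2, 6}) = 0
G(23) = mex({0, 1, 2, 3, 4, 6}) = 5
G(24) = mex({0, 1, 2, 3, 4}) = 5
G(25) = mex({0, 1, 3, 4, 7}) = 2
Therefore G(25) = 2.

2


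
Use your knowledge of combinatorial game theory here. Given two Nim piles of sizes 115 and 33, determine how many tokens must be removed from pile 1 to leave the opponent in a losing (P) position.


Piles: 115 and 33
Current XOR: 115 XOR 33 = 82 (non-zero, so this is an N-position).
To make the XOR zero, we need to find a move that balances the piles.
For pile 1 (size 115): target = 115 XOR 82 = 33
We reduce pile 1 from 115 to 33.
Tokens removed: 115 - 33 = 82
Verification: 33 XOR 33 = 0

82


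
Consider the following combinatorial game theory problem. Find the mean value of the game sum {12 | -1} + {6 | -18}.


G1 = {12 | -1}, G2 = {6 | -18}
Each is a switch {a | b} with numbers a > b; its mean value is (a + b)/2, and mean value is additive over game sums: m(G1 + G2) = m(G1) + m(G2).
Mean of G1 = (12 + (-1))/2 = 11/2 = 11/2
Mean of G2 = (6 + (-18))/2 = -12/2 = -6
Mean of G1 + G2 = 11/2 + -6 = -1/2

-1/2


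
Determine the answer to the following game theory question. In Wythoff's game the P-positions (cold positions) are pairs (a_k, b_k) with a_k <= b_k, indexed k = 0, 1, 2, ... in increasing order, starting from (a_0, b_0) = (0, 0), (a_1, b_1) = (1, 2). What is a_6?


By Wythoff's theorem, a_k = floor(k * phi) and b_k = floor(k * phi^2) = a_k + k, where phi = (1 + sqrt(5))/2 is the golden ratio.
phi = (1 + sqrt(5))/2 = 1.618034
k = 6
k * phi = 6 * 1.618034 = 9.708204
a_6 = floor(k * phi) = 9

9


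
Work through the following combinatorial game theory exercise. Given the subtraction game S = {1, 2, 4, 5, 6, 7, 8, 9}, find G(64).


The subtraction set is S = {1, 2, 4, 5, 6, 7, 8, 9}.
G(k) = mex{ G(k - s) : s in S, s <= k }. We compute iteratively: G(0) = 0.
G(1) = mex({0}) = 1
G(2) = mex({0, 1}) = 2
G(3) = mex({1, 2}) = 0
G(4) = mex({0, 2}) = 1
G(5) = mex({0, 1}) = 2
G(6) = mex({0, 1, 2}) = 3
G(7) = mex({0, 1, 2, 3}) = 4
G(8) = mex({0, 1, 2, 3, 4}) = 5
G(9) = mex({0, 1, 2, 4, 5}) = 3
G(10) = mex({0, 1, 2, 3, 5}) = 4
G(11) = mex({0, 1, 2, 3, 4}) = 5
G(12) = mex({0, 1, 2, 3, 4, 5}) = 6
G(13) = mex({1, 2, 3, 4, 5, 6}) = 0
G(14) = mex({0, 2, 3, 4, 5, 6}) = 1
G(15) = mex({0, 1, 3, 4, 5}) = 2
G(16) = mex({1, 2, 3, 4, 5, 6}) = 0
G(17) = mex({0, 2, 3, 4, 5, 6}) = 1
G(18) = mex({0, 1, 3, 4, 5, 6}) = 2
G(19) = mex({0, 1, 2, 4, 5, 6}) = 3
G(20) = mex({0, 1, 2, 3, 5, 6}) = 4
G(21) = mex({0, 1, 2, 3, 4, 6}) = 5
Observe that G(13)..G(21) = 0, 1, 2, 0, 1, 2, 3, 4, 5 repeats G(0)..G(8) = 0, 1, 2, 0, 1, 2, 3, 4, 5.
For k >= max(S) = 9, G(k) is determined by the previous 9 values G(k-9)..G(k-1); a window of 9 consecutive values has recurred shifted by 13, so by induction G(k + 13) = G(k) for all k >= 0: the sequence is periodic from the start with period 13.
One period: G(0..12) = 0, 1, 2, 0, 1, 2, 3, 4, 5, 3, 4, 5, 6.
64 mod 13 = 12, so G(64) = G(12) = 6.

6


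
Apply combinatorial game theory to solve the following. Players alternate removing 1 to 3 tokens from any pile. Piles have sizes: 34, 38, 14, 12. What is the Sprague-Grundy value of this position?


Subtraction set: {1, 2, 3}
For this subtraction set, G(n) = n mod 4 (period = max + 1 = 4).
Pile 1 (size 34): G(34) = 34 mod 4 = 2
Pile 2 (size 38): G(38) = 38 mod 4 = 2
Pile 3 (size 14): G(14) = 14 mod 4 = 2
Pile 4 (size 12): G(12) = 12 mod 4 = 0
Total Grundy value = XOR of all: 2 XOR 2 XOR 2 XOR 0 = 2

2
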